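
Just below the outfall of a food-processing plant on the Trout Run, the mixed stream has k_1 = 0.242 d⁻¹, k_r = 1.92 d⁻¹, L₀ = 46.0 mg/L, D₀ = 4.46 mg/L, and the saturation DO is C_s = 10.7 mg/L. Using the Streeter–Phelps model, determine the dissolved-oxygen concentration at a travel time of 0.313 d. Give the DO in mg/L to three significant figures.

k_1 L₀/(k_r−k_1) = 0.242×46.0/(1.92−0.242) = 11.13/1.678 = 6.634 mg/L.
e^(−k_1 t) = e^(−0.242×0.3130) = 0.9271; e^(−k_r t) = e^(−1.92×0.3130) = 0.5483.
D = 6.634 × (0.9271 − 0.5483) + 4.46 × 0.5483 = 2.513 + 2.445 = 4.958 mg/L.
DO = C_s − D = 10.7 − 4.958 = 5.742 mg/L.

DO ≈ 5.74 mg/L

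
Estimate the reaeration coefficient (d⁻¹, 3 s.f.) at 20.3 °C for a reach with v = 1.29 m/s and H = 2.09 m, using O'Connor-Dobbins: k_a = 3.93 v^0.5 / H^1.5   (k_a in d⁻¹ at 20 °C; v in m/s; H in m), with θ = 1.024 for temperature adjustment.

k_a ≈ 1.49 d⁻¹

k_a(20) = 3.93 × 1.29^0.5 / 2.09^1.5 = 3.93 × 1.136 / 3.021 = 1.477 d⁻¹.
k_a(20.3) = 1.477 × 1.024^(20.3−20) = 1.477 × 1.007 = 1.488 d⁻¹.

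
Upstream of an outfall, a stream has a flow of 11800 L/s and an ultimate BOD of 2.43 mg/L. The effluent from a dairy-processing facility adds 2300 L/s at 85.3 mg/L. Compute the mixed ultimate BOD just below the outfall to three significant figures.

15.9 mg/L

Flow-weighted mixing: C = (Q_r C_r + Q_w C_w)/(Q_r + Q_w)
= (11800×2.43 + 2300×85.3)/(11800 + 2300) = 224900/14100 = 15.95 mg/L.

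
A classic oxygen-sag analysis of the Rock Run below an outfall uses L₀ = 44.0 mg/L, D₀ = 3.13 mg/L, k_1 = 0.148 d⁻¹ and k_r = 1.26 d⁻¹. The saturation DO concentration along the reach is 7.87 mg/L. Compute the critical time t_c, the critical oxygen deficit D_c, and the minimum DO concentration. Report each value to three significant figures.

With k_r/k_1 = 8.514 and 1 − D₀(k_r−k_1)/(k_1 L₀) = 0.4655,
t_c = ln(8.514 × 0.4655) / (1.26 − 0.148) = ln(3.963) / 1.112 = 1.377/1.112 = 1.238 d.
L(t_c) = L₀ e^(−k_1 t_c) = 44.0 × 0.8325 = 36.63 mg/L, and at the critical point k_r D_c = k_1 L, so D_c = (0.148/1.26) × 36.63 = 4.303 mg/L.
Minimum DO = C_s − D_c = 7.87 − 4.303 = 3.567 mg/L.

t_c ≈ 1.24 d; D_c ≈ 4.30 mg/L; min DO ≈ 3.57 mg/L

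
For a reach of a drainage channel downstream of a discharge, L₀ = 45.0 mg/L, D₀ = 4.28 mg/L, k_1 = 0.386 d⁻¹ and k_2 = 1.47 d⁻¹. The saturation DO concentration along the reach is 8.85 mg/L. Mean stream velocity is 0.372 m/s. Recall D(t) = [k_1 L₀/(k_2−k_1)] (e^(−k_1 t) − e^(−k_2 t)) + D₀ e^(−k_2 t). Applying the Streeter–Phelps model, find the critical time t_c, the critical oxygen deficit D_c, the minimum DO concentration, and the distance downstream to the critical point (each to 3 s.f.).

t_c ≈ 0.947 d; D_c ≈ 8.20 mg/L; min DO ≈ 0.651 mg/L; x_c ≈ 30.4 km

With k_2/k_1 = 3.808 and 1 − D₀(k_2−k_1)/(k_1 L₀) = 0.7329,
t_c = ln(3.808 × 0.7329) / (1.47 − 0.386) = ln(2.791) / 1.084 = 1.026/1.084 = 0.9469 d.
L(t_c) = L₀ e^(−k_1 t_c) = 45.0 × 0.6938 = 31.22 mg/L, and at the critical point k_2 D_c = k_1 L, so D_c = (0.386/1.47) × 31.22 = 8.199 mg/L.
Minimum DO = C_s − D_c = 8.85 − 8.199 = 0.6513 mg/L.
x_c = v t_c = 0.372 m/s × 0.9469 d × 86400 s/d = 30430 m ≈ 30.4 km.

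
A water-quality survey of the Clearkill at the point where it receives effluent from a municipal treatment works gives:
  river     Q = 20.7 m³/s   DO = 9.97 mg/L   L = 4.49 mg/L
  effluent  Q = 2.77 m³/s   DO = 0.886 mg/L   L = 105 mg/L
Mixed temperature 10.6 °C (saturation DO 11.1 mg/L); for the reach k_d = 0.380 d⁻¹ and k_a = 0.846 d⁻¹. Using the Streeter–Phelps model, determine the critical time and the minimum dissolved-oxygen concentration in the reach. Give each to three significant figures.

Mixed DO = (20.7×9.97 + 2.77×0.886)/(20.7+2.77) = 208.8/23.47 = 8.898 mg/L.
Mixed L₀ = (20.7×4.49 + 2.77×105)/(23.47) = 383.8/23.47 = 16.35 mg/L.
Initial deficit D₀ = C_s − DO₀ = 11.1 − 8.898 = 2.202 mg/L.
t_c = (1/0.4660) ln[(0.846/0.380)(1 − 2.202×0.4660/(0.380×16.35))] = 2.146 × ln(1.859) = 1.330 d.
D_c = (0.380/0.846) × 16.35 × e^(−0.380×1.330) = 0.4492 × 16.35 × 0.6032 = 4.431 mg/L.
Minimum DO = 11.1 − 4.431 = 6.669 mg/L.

t_c ≈ 1.33 d; minimum DO ≈ 6.67 mg/L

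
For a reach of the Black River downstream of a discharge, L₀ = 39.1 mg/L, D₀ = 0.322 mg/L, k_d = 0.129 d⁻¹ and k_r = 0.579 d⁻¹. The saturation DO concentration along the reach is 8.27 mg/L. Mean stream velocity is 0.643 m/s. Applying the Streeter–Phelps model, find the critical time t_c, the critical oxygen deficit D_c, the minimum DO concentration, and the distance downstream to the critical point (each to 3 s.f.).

t_c ≈ 3.27 d; D_c ≈ 5.71 mg/L; min DO ≈ 2.56 mg/L; x_c ≈ 182 km

At the critical point dD/dt = 0, so k_d L₀ e^(−k_d t) = k_r D. Substituting D(t) from the Streeter–Phelps equation and solving for t gives
t_c = ln[(k_r/k_d)(1 − D₀(k_r−k_d)/(k_d L₀))] / (k_r−k_d).
Here k_r−k_d = 0.4500 d⁻¹ and 1 − D₀(k_r−k_d)/(k_d L₀) = 1 − 0.322×0.4500/(0.129×39.1) = 0.9713, so
t_c = ln(4.488 × 0.9713) / 0.4500 = 1.472 / 0.4500 = 3.272 d.
L(t_c) = L₀ e^(−k_d t_c) = 39.1 × 0.6557 = 25.64 mg/L, and at the critical point k_r D_c = k_d L, so D_c = (0.129/0.579) × 25.64 = 5.712 mg/L.
Minimum DO = C_s − D_c = 8.27 − 5.712 = 2.558 mg/L.
x_c = v t_c = 0.643 m/s × 3.272 d × 86400 s/d = 181800 m ≈ 182 km.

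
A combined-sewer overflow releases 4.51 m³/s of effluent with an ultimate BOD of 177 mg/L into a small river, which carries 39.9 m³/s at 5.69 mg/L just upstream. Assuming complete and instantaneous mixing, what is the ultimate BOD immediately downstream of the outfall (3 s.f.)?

Flow-weighted mixing: C = (Q_r C_r + Q_w C_w)/(Q_r + Q_w)
= (39.9×5.69 + 4.51×177)/(39.9 + 4.51) = 1025/44.41 = 23.09 mg/L.

23.1 mg/L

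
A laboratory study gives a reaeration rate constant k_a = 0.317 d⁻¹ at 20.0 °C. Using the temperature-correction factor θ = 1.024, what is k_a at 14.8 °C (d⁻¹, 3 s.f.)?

k_a(T₂) = k_a(T₁) · θ^(T₂−T₁) = 0.317 × 1.024^(14.8−20.0)
= 0.317 × 1.024^-5.20 = 0.317 × 0.8840 = 0.2802 d⁻¹.

k_a ≈ 0.280 d⁻¹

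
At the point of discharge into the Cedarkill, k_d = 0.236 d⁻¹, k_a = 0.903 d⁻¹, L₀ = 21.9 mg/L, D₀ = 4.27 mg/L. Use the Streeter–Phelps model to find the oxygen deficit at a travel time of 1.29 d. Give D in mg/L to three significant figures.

D ≈ 4.63 mg/L

k_d L₀/(k_a−k_d) = 0.236×21.9/(0.903−0.236) = 5.168/0.6670 = 7.749 mg/L.
e^(−k_d t) = e^(−0.236×1.290) = 0.7375; e^(−k_a t) = e^(−0.903×1.290) = 0.3120.
D = 7.749 × (0.7375 − 0.3120) + 4.27 × 0.3120 = 3.298 + 1.332 = 4.630 mg/L.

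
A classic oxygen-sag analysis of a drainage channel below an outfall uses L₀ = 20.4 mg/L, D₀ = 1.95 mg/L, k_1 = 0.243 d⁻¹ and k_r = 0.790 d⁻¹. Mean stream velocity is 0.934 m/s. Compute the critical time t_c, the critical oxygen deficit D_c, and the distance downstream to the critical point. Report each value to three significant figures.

t_c ≈ 1.71 d; D_c ≈ 4.14 mg/L; x_c ≈ 138 km

At the critical point dD/dt = 0, so k_1 L₀ e^(−k_1 t) = k_r D. Substituting D(t) from the Streeter–Phelps equation and solving for t gives
t_c = ln[(k_r/k_1)(1 − D₀(k_r−k_1)/(k_1 L₀))] / (k_r−k_1).
Here k_r−k_1 = 0.5470 d⁻¹ and 1 − D₀(k_r−k_1)/(k_1 L₀) = 1 − 1.95×0.5470/(0.243×20.4) = 0.7848, so
t_c = ln(3.251 × 0.7848) / 0.5470 = 0.9367 / 0.5470 = 1.712 d.
L(t_c) = L₀ e^(−k_1 t_c) = 20.4 × 0.6596 = 13.46 mg/L, and at the critical point k_r D_c = k_1 L, so D_c = (0.243/0.790) × 13.46 = 4.139 mg/L.
x_c = v t_c = 0.934 m/s × 1.712 d × 86400 s/d = 138200 m ≈ 138 km.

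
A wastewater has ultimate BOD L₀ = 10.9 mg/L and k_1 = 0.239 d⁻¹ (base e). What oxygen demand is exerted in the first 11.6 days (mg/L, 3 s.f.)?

y ≈ 10.2 mg/L

y_t = L₀(1 − e^(−k_1 t)) = 10.9 × (1 − e^(−0.239×11.6))
= 10.9 × (1 − 0.06251) = 10.9 × 0.9375 = 10.22 mg/L.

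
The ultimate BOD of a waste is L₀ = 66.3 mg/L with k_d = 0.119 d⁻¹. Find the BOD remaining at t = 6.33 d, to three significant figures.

L ≈ 31.2 mg/L

L_t = L₀ e^(−k_d t) = 66.3 × e^(−0.119×6.33) = 66.3 × 0.4708 = 31.22 mg/L.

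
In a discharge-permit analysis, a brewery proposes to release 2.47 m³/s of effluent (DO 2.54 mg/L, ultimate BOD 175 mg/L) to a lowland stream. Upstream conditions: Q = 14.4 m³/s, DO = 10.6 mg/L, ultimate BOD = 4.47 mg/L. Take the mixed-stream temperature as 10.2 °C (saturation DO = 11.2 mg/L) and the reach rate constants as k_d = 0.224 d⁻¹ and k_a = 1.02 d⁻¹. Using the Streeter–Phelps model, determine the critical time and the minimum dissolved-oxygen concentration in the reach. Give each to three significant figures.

Mixed DO = (14.4×10.6 + 2.47×2.54)/(14.4+2.47) = 158.9/16.87 = 9.420 mg/L.
Mixed L₀ = (14.4×4.47 + 2.47×175)/(16.87) = 496.6/16.87 = 29.44 mg/L.
Initial deficit D₀ = C_s − DO₀ = 11.2 − 9.420 = 1.780 mg/L.
t_c = (1/0.7960) ln[(1.02/0.224)(1 − 1.780×0.7960/(0.224×29.44))] = 1.256 × ln(3.575) = 1.600 d.
D_c = (0.224/1.02) × 29.44 × e^(−0.224×1.600) = 0.2196 × 29.44 × 0.6987 = 4.517 mg/L.
Minimum DO = 11.2 − 4.517 = 6.683 mg/L.

t_c ≈ 1.60 d; minimum DO ≈ 6.68 mg/L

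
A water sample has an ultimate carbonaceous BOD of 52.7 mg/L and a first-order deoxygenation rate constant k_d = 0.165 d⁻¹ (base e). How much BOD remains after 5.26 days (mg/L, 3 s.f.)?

L_t = L₀ e^(−k_d t) = 52.7 × e^(−0.165×5.26) = 52.7 × 0.4198 = 22.13 mg/L.

L ≈ 22.1 mg/L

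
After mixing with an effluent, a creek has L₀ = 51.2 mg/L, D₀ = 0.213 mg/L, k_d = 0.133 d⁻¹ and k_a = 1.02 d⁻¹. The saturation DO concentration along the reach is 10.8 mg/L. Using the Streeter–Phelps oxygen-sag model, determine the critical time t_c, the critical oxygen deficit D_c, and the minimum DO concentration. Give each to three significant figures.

With k_a/k_d = 7.669 and 1 − D₀(k_a−k_d)/(k_d L₀) = 0.9723,
t_c = ln(7.669 × 0.9723) / (1.02 − 0.133) = ln(7.456) / 0.8870 = 2.009/0.8870 = 2.265 d.
L(t_c) = L₀ e^(−k_d t_c) = 51.2 × 0.7399 = 37.88 mg/L, and at the critical point k_a D_c = k_d L, so D_c = (0.133/1.02) × 37.88 = 4.940 mg/L.
Minimum DO = C_s − D_c = 10.8 − 4.940 = 5.860 mg/L.

t_c ≈ 2.27 d; D_c ≈ 4.94 mg/L; min DO ≈ 5.86 mg/L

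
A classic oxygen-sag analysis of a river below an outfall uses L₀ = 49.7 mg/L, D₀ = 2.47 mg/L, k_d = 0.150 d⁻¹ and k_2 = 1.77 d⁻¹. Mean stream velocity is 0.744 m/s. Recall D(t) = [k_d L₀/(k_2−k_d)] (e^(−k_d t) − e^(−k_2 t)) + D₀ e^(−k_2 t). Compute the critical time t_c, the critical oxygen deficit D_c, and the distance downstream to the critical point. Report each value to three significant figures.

t_c ≈ 1.05 d; D_c ≈ 3.60 mg/L; x_c ≈ 67.4 km

t_c = [1/(k_2−k_d)] ln[(k_2/k_d)(1 − D₀(k_2−k_d)/(k_d L₀))]
= [1/(1.77−0.150)] ln[(1.77/0.150)(1 − 2.47×1.620/(0.150×49.7))]
= (1/1.620) ln[11.80 × 0.4633] = 0.6173 × ln(5.466) = 0.6173 × 1.699 = 1.049 d.
D_c = (k_d/k_2) L₀ e^(−k_d t_c) = (0.150/1.77) × 49.7 × e^(−0.150×1.049) = 0.08475 × 49.7 × 0.8545 = 3.599 mg/L.
x_c = v t_c = 0.744 m/s × 1.049 d × 86400 s/d = 67400 m ≈ 67.4 km.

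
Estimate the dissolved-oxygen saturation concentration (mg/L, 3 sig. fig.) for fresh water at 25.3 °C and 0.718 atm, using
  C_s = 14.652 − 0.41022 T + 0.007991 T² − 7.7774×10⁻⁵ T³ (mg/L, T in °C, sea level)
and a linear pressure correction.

C_s ≈ 5.84 mg/L

At sea level: C_s = 14.652 − 0.41022×25.3 + 0.007991×25.3² − 7.7774×10⁻⁵×25.3³ = 8.129 mg/L.
Pressure correction: C_s' = 8.129 × 0.718 = 5.837 mg/L.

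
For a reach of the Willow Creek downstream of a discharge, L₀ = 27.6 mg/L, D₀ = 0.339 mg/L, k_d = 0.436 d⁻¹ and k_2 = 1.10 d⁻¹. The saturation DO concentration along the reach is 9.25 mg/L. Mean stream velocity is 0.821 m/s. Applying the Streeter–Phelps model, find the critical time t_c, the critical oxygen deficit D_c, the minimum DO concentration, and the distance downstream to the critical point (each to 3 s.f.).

With k_2/k_d = 2.523 and 1 − D₀(k_2−k_d)/(k_d L₀) = 0.9813,
t_c = ln(2.523 × 0.9813) / (1.10 − 0.436) = ln(2.476) / 0.6640 = 0.9065/0.6640 = 1.365 d.
L(t_c) = L₀ e^(−k_d t_c) = 27.6 × 0.5514 = 15.22 mg/L, and at the critical point k_2 D_c = k_d L, so D_c = (0.436/1.10) × 15.22 = 6.032 mg/L.
Minimum DO = C_s − D_c = 9.25 − 6.032 = 3.218 mg/L.
x_c = v t_c = 0.821 m/s × 1.365 d × 86400 s/d = 96840 m ≈ 96.8 km.

t_c ≈ 1.37 d; D_c ≈ 6.03 mg/L; min DO ≈ 3.22 mg/L; x_c ≈ 96.8 km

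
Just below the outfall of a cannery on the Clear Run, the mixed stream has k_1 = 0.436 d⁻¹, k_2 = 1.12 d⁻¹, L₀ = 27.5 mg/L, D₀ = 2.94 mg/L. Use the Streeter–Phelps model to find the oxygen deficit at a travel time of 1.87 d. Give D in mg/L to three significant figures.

k_1 L₀/(k_2−k_1) = 0.436×27.5/(1.12−0.436) = 11.99/0.6840 = 17.53 mg/L.
e^(−k_1 t) = e^(−0.436×1.870) = 0.4425; e^(−k_2 t) = e^(−1.12×1.870) = 0.1231.
D = 17.53 × (0.4425 − 0.1231) + 2.94 × 0.1231 = 5.598 + 0.3620 = 5.960 mg/L.

D ≈ 5.96 mg/L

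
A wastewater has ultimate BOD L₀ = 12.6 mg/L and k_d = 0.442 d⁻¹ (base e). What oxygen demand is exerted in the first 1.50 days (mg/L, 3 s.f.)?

y ≈ 6.11 mg/L

y_t = L₀(1 − e^(−k_d t)) = 12.6 × (1 − e^(−0.442×1.50))
= 12.6 × (1 − 0.5153) = 12.6 × 0.4847 = 6.107 mg/L.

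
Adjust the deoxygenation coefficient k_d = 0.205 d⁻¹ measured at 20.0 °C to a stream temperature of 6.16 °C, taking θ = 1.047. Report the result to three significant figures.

k_d ≈ 0.109 d⁻¹

k_d(T₂) = k_d(T₁) · θ^(T₂−T₁) = 0.205 × 1.047^(6.16−20.0)
= 0.205 × 1.047^-13.8 = 0.205 × 0.5296 = 0.1086 d⁻¹.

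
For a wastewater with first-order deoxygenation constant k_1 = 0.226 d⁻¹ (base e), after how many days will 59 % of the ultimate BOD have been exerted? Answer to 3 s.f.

t ≈ 3.95 d

y/L₀ = 1 − e^(−k_1 t) = 0.59 ⇒ e^(−k_1 t) = 0.410
t = −ln(0.410) / 0.226 = 0.8916 / 0.226 = 3.945 d.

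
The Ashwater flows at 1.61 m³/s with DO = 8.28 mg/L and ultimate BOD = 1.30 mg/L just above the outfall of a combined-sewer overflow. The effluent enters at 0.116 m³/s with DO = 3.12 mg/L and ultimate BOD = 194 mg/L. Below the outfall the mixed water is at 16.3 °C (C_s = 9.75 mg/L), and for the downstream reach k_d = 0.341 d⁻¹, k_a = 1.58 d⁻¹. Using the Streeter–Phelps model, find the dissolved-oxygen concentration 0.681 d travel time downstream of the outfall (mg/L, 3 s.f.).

DO ≈ 7.36 mg/L

Mixed DO = (1.61×8.28 + 0.116×3.12)/(1.61+0.116) = 13.69/1.726 = 7.933 mg/L.
Mixed L₀ = (1.61×1.30 + 0.116×194)/(1.726) = 24.60/1.726 = 14.25 mg/L.
Initial deficit D₀ = C_s − DO₀ = 9.75 − 7.933 = 1.817 mg/L.
D(0.681) = [0.341×14.25/(1.58−0.341)](e^(−0.341×0.681) − e^(−1.58×0.681)) + 1.817 e^(−1.58×0.681)
= 3.922 × (0.7928 − 0.3410) + 1.817 × 0.3410 = 2.392 mg/L.
DO = 9.75 − 2.392 = 7.358 mg/L.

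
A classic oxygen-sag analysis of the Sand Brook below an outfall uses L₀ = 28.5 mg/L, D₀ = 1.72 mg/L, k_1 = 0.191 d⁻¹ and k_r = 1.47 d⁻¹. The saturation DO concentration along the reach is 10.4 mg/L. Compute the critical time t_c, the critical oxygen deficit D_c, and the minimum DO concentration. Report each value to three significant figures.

t_c ≈ 1.19 d; D_c ≈ 2.95 mg/L; min DO ≈ 7.45 mg/L

With k_r/k_1 = 7.696 and 1 − D₀(k_r−k_1)/(k_1 L₀) = 0.5959,
t_c = ln(7.696 × 0.5959) / (1.47 − 0.191) = ln(4.586) / 1.279 = 1.523/1.279 = 1.191 d.
L(t_c) = L₀ e^(−k_1 t_c) = 28.5 × 0.7966 = 22.70 mg/L, and at the critical point k_r D_c = k_1 L, so D_c = (0.191/1.47) × 22.70 = 2.950 mg/L.
Minimum DO = C_s − D_c = 10.4 − 2.950 = 7.450 mg/L.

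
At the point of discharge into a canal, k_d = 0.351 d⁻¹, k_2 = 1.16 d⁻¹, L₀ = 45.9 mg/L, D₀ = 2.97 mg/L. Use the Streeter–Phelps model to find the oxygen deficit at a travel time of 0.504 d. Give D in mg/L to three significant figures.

D ≈ 7.24 mg/L

k_d L₀/(k_2−k_d) = 0.351×45.9/(1.16−0.351) = 16.11/0.8090 = 19.91 mg/L.
e^(−k_d t) = e^(−0.351×0.5040) = 0.8379; e^(−k_2 t) = e^(−1.16×0.5040) = 0.5573.
D = 19.91 × (0.8379 − 0.5573) + 2.97 × 0.5573 = 5.587 + 1.655 = 7.242 mg/L.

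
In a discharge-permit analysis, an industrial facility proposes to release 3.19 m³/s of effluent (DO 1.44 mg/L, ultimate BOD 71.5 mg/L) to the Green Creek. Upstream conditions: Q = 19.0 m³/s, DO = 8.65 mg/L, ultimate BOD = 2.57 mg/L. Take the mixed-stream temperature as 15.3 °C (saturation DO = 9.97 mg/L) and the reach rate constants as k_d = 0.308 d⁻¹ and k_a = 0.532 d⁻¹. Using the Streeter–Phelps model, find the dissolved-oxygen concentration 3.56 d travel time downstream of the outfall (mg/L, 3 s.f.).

Mixed DO = (19.0×8.65 + 3.19×1.44)/(19.0+3.19) = 168.9/22.19 = 7.614 mg/L.
Mixed L₀ = (19.0×2.57 + 3.19×71.5)/(22.19) = 276.9/22.19 = 12.48 mg/L.
Initial deficit D₀ = C_s − DO₀ = 9.97 − 7.614 = 2.356 mg/L.
D(3.56) = [0.308×12.48/(0.532−0.308)](e^(−0.308×3.56) − e^(−0.532×3.56)) + 2.356 e^(−0.532×3.56)
= 17.16 × (0.3340 − 0.1505) + 2.356 × 0.1505 = 3.504 mg/L.
DO = 9.97 − 3.504 = 6.466 mg/L.

DO ≈ 6.47 mg/L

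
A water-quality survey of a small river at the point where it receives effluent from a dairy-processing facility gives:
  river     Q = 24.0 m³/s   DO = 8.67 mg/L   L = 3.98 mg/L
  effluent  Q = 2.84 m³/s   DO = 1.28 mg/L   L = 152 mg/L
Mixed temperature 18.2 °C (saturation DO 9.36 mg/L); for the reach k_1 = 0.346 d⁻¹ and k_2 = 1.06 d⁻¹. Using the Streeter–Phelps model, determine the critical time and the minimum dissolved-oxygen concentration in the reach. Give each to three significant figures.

t_c ≈ 1.33 d; minimum DO ≈ 5.32 mg/L

Mixed DO = (24.0×8.67 + 2.84×1.28)/(24.0+2.84) = 211.7/26.84 = 7.888 mg/L.
Mixed L₀ = (24.0×3.98 + 2.84×152)/(26.84) = 527.2/26.84 = 19.64 mg/L.
Initial deficit D₀ = C_s − DO₀ = 9.36 − 7.888 = 1.472 mg/L.
t_c = (1/0.7140) ln[(1.06/0.346)(1 − 1.472×0.7140/(0.346×19.64))] = 1.401 × ln(2.590) = 1.333 d.
D_c = (0.346/1.06) × 19.64 × e^(−0.346×1.333) = 0.3264 × 19.64 × 0.6306 = 4.043 mg/L.
Minimum DO = 9.36 − 4.043 = 5.317 mg/L.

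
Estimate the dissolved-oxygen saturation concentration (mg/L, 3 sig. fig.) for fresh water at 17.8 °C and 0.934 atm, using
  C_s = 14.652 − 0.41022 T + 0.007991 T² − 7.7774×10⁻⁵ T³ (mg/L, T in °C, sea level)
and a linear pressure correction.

At sea level: C_s = 14.652 − 0.41022×17.8 + 0.007991×17.8² − 7.7774×10⁻⁵×17.8³ = 9.443 mg/L.
Pressure correction: C_s' = 9.443 × 0.934 = 8.820 mg/L.

C_s ≈ 8.82 mg/L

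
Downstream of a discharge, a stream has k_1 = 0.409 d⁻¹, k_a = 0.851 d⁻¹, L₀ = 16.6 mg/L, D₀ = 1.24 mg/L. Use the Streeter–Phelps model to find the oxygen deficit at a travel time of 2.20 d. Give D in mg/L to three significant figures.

k_1 L₀/(k_a−k_1) = 0.409×16.6/(0.851−0.409) = 6.789/0.4420 = 15.36 mg/L.
e^(−k_1 t) = e^(−0.409×2.200) = 0.4067; e^(−k_a t) = e^(−0.851×2.200) = 0.1538.
D = 15.36 × (0.4067 − 0.1538) + 1.24 × 0.1538 = 3.884 + 0.1907 = 4.075 mg/L.

D ≈ 4.07 mg/L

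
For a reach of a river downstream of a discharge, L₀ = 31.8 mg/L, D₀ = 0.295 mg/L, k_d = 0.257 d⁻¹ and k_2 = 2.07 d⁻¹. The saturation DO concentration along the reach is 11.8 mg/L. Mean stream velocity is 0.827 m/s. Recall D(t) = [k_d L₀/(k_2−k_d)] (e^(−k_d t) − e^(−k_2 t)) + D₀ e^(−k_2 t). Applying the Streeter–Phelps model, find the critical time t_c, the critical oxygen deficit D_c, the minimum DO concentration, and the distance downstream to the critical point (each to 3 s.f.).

t_c ≈ 1.11 d; D_c ≈ 2.97 mg/L; min DO ≈ 8.83 mg/L; x_c ≈ 79.6 km

t_c = [1/(k_2−k_d)] ln[(k_2/k_d)(1 − D₀(k_2−k_d)/(k_d L₀))]
= [1/(2.07−0.257)] ln[(2.07/0.257)(1 − 0.295×1.813/(0.257×31.8))]
= (1/1.813) ln[8.054 × 0.9346] = 0.5516 × ln(7.527) = 0.5516 × 2.019 = 1.113 d.
L(t_c) = L₀ e^(−k_d t_c) = 31.8 × 0.7512 = 23.89 mg/L, and at the critical point k_2 D_c = k_d L, so D_c = (0.257/2.07) × 23.89 = 2.966 mg/L.
Minimum DO = C_s − D_c = 11.8 − 2.966 = 8.834 mg/L.
x_c = v t_c = 0.827 m/s × 1.113 d × 86400 s/d = 79550 m ≈ 79.6 km.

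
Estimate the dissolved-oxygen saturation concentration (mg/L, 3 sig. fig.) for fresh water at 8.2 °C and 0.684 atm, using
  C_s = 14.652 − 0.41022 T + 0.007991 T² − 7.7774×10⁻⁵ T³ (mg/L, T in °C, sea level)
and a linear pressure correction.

C_s ≈ 8.06 mg/L

At sea level: C_s = 14.652 − 0.41022×8.2 + 0.007991×8.2² − 7.7774×10⁻⁵×8.2³ = 11.78 mg/L.
Pressure correction: C_s' = 11.78 × 0.684 = 8.059 mg/L.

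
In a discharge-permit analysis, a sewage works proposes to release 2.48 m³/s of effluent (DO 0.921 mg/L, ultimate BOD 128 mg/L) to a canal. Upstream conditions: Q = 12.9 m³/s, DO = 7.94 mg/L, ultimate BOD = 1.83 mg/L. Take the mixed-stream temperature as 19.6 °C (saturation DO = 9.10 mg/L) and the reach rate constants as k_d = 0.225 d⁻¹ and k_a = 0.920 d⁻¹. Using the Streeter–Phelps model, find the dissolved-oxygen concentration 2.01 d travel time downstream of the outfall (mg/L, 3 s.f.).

DO ≈ 5.30 mg/L

Mixed DO = (12.9×7.94 + 2.48×0.921)/(12.9+2.48) = 104.7/15.38 = 6.808 mg/L.
Mixed L₀ = (12.9×1.83 + 2.48×128)/(15.38) = 341.0/15.38 = 22.17 mg/L.
Initial deficit D₀ = C_s − DO₀ = 9.10 − 6.808 = 2.292 mg/L.
D(2.01) = [0.225×22.17/(0.920−0.225)](e^(−0.225×2.01) − e^(−0.920×2.01)) + 2.292 e^(−0.920×2.01)
= 7.179 × (0.6362 − 0.1574) + 2.292 × 0.1574 = 3.798 mg/L.
DO = 9.10 − 3.798 = 5.302 mg/L.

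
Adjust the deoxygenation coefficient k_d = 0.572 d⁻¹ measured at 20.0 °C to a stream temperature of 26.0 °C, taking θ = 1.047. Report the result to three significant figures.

k_d(T₂) = k_d(T₁) · θ^(T₂−T₁) = 0.572 × 1.047^(26.0−20.0)
= 0.572 × 1.047^6.00 = 0.572 × 1.317 = 0.7535 d⁻¹.

k_d ≈ 0.753 d⁻¹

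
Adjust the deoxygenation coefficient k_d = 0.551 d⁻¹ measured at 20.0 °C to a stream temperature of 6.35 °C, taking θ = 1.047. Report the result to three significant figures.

k_d ≈ 0.294 d⁻¹

k_d(T₂) = k_d(T₁) · θ^(T₂−T₁) = 0.551 × 1.047^(6.35−20.0)
= 0.551 × 1.047^-13.7 = 0.551 × 0.5342 = 0.2944 d⁻¹.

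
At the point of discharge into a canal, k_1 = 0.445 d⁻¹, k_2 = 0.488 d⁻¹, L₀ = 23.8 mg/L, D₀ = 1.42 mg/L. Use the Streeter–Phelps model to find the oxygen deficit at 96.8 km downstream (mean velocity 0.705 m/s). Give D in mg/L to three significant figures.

Travel time t = x/v = 96.8 km / (0.705 m/s) = 96800 m / 0.705 m/s = 137300 s = 1.589 d.
k_1 L₀/(k_2−k_1) = 0.445×23.8/(0.488−0.445) = 10.59/0.04300 = 246.3 mg/L.
e^(−k_1 t) = e^(−0.445×1.589) = 0.4930; e^(−k_2 t) = e^(−0.488×1.589) = 0.4605.
D = 246.3 × (0.4930 − 0.4605) + 1.42 × 0.4605 = 8.021 + 0.6539 = 8.675 mg/L.

D ≈ 8.67 mg/L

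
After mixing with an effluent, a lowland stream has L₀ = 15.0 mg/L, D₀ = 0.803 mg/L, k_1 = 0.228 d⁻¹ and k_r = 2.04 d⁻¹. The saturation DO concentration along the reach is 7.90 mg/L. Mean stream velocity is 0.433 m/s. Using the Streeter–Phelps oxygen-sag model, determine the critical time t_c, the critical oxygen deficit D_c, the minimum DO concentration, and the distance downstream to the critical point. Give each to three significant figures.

t_c ≈ 0.904 d; D_c ≈ 1.36 mg/L; min DO ≈ 6.54 mg/L; x_c ≈ 33.8 km

t_c = [1/(k_r−k_1)] ln[(k_r/k_1)(1 − D₀(k_r−k_1)/(k_1 L₀))]
= [1/(2.04−0.228)] ln[(2.04/0.228)(1 − 0.803×1.812/(0.228×15.0))]
= (1/1.812) ln[8.947 × 0.5746] = 0.5519 × ln(5.141) = 0.5519 × 1.637 = 0.9035 d.
L(t_c) = L₀ e^(−k_1 t_c) = 15.0 × 0.8138 = 12.21 mg/L, and at the critical point k_r D_c = k_1 L, so D_c = (0.228/2.04) × 12.21 = 1.364 mg/L.
Minimum DO = C_s − D_c = 7.90 − 1.364 = 6.536 mg/L.
x_c = v t_c = 0.433 m/s × 0.9035 d × 86400 s/d = 33800 m ≈ 33.8 km.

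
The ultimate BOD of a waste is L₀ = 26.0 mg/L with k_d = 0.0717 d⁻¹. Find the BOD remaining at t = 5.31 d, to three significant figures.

L_t = L₀ e^(−k_d t) = 26.0 × e^(−0.0717×5.31) = 26.0 × 0.6834 = 17.77 mg/L.

L ≈ 17.8 mg/L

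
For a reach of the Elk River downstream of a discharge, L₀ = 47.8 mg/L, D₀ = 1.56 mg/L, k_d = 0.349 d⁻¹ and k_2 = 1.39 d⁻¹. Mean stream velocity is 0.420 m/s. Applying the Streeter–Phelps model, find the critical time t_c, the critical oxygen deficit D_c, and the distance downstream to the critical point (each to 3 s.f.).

With k_2/k_d = 3.983 and 1 − D₀(k_2−k_d)/(k_d L₀) = 0.9027,
t_c = ln(3.983 × 0.9027) / (1.39 − 0.349) = ln(3.595) / 1.041 = 1.280/1.041 = 1.229 d.
L(t_c) = L₀ e^(−k_d t_c) = 47.8 × 0.6512 = 31.13 mg/L, and at the critical point k_2 D_c = k_d L, so D_c = (0.349/1.39) × 31.13 = 7.815 mg/L.
x_c = v t_c = 0.420 m/s × 1.229 d × 86400 s/d = 44600 m ≈ 44.6 km.

t_c ≈ 1.23 d; D_c ≈ 7.82 mg/L; x_c ≈ 44.6 km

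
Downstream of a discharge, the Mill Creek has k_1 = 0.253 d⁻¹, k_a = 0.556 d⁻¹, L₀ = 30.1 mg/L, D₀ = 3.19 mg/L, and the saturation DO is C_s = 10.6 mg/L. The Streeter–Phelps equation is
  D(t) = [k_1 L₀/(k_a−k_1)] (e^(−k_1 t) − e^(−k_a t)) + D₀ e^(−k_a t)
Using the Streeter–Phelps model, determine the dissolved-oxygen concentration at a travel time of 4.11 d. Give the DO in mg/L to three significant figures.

DO ≈ 3.95 mg/L

k_1 L₀/(k_a−k_1) = 0.253×30.1/(0.556−0.253) = 7.615/0.3030 = 25.13 mg/L.
e^(−k_1 t) = e^(−0.253×4.110) = 0.3535; e^(−k_a t) = e^(−0.556×4.110) = 0.1018.
D = 25.13 × (0.3535 − 0.1018) + 3.19 × 0.1018 = 6.327 + 0.3246 = 6.652 mg/L.
DO = C_s − D = 10.6 − 6.652 = 3.948 mg/L.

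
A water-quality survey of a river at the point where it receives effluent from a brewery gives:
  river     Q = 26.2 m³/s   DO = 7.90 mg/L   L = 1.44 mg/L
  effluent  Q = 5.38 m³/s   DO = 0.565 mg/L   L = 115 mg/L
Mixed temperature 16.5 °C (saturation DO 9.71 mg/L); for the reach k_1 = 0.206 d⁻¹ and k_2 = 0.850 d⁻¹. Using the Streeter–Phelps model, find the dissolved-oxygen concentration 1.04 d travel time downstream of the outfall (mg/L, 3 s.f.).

DO ≈ 5.83 mg/L

Mixed DO = (26.2×7.90 + 5.38×0.565)/(26.2+5.38) = 210.0/31.58 = 6.650 mg/L.
Mixed L₀ = (26.2×1.44 + 5.38×115)/(31.58) = 656.4/31.58 = 20.79 mg/L.
Initial deficit D₀ = C_s − DO₀ = 9.71 − 6.650 = 3.060 mg/L.
D(1.04) = [0.206×20.79/(0.850−0.206)](e^(−0.206×1.04) − e^(−0.850×1.04)) + 3.060 e^(−0.850×1.04)
= 6.649 × (0.8072 − 0.4131) + 3.060 × 0.4131 = 3.884 mg/L.
DO = 9.71 − 3.884 = 5.826 mg/L.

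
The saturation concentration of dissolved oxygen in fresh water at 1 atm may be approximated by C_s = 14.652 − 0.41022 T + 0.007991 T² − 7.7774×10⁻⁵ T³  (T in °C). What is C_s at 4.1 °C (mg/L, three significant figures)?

C_s = 14.652 − 0.41022×4.1 + 0.007991×4.1² − 7.7774×10⁻⁵×4.1³ = 13.10 mg/L.

C_s ≈ 13.1 mg/L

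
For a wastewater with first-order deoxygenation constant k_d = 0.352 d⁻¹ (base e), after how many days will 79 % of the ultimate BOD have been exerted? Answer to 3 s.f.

t ≈ 4.43 d

y/L₀ = 1 − e^(−k_d t) = 0.79 ⇒ e^(−k_d t) = 0.210
t = −ln(0.210) / 0.352 = 1.561 / 0.352 = 4.434 d.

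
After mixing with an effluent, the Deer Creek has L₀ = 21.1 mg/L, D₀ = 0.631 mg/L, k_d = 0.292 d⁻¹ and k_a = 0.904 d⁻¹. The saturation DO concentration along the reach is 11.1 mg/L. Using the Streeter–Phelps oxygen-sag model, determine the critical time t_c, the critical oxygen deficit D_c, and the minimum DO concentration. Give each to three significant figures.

t_c ≈ 1.74 d; D_c ≈ 4.10 mg/L; min DO ≈ 7.00 mg/L

With k_a/k_d = 3.096 and 1 − D₀(k_a−k_d)/(k_d L₀) = 0.9373,
t_c = ln(3.096 × 0.9373) / (0.904 − 0.292) = ln(2.902) / 0.6120 = 1.065/0.6120 = 1.741 d.
L(t_c) = L₀ e^(−k_d t_c) = 21.1 × 0.6015 = 12.69 mg/L, and at the critical point k_a D_c = k_d L, so D_c = (0.292/0.904) × 12.69 = 4.100 mg/L.
Minimum DO = C_s − D_c = 11.1 − 4.100 = 7.000 mg/L.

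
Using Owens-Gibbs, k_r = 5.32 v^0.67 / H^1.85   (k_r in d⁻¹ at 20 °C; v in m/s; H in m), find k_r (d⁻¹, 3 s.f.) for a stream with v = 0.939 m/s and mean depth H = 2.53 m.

k_r ≈ 0.916 d⁻¹

k_r = 5.32 × 0.939^0.67 / 2.53^1.85 = 5.32 × 0.9587 / 5.569 = 0.9159 d⁻¹.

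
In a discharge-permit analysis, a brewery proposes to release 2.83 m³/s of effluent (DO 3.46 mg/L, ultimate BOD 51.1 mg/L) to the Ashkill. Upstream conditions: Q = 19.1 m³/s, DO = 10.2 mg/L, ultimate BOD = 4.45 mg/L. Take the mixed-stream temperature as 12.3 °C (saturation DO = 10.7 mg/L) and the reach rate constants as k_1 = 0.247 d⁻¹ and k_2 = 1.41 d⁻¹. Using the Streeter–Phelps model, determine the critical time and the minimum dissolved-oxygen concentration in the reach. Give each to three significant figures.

t_c ≈ 0.675 d; minimum DO ≈ 9.15 mg/L

Mixed DO = (19.1×10.2 + 2.83×3.46)/(19.1+2.83) = 204.6/21.93 = 9.330 mg/L.
Mixed L₀ = (19.1×4.45 + 2.83×51.1)/(21.93) = 229.6/21.93 = 10.47 mg/L.
Initial deficit D₀ = C_s − DO₀ = 10.7 − 9.330 = 1.370 mg/L.
t_c = (1/1.163) ln[(1.41/0.247)(1 − 1.370×1.163/(0.247×10.47))] = 0.8598 × ln(2.192) = 0.6748 d.
D_c = (0.247/1.41) × 10.47 × e^(−0.247×0.6748) = 0.1752 × 10.47 × 0.8465 = 1.553 mg/L.
Minimum DO = 10.7 − 1.553 = 9.147 mg/L.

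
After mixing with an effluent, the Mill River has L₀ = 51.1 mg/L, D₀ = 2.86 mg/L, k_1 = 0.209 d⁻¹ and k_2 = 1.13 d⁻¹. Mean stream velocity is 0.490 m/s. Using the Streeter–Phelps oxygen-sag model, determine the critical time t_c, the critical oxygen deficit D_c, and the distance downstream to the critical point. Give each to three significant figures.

t_c = [1/(k_2−k_1)] ln[(k_2/k_1)(1 − D₀(k_2−k_1)/(k_1 L₀))]
= [1/(1.13−0.209)] ln[(1.13/0.209)(1 − 2.86×0.9210/(0.209×51.1))]
= (1/0.9210) ln[5.407 × 0.7534] = 1.086 × ln(4.073) = 1.086 × 1.404 = 1.525 d.
D_c = (k_1/k_2) L₀ e^(−k_1 t_c) = (0.209/1.13) × 51.1 × e^(−0.209×1.525) = 0.1850 × 51.1 × 0.7271 = 6.872 mg/L.
x_c = v t_c = 0.490 m/s × 1.525 d × 86400 s/d = 64560 m ≈ 64.6 km.

t_c ≈ 1.52 d; D_c ≈ 6.87 mg/L; x_c ≈ 64.6 km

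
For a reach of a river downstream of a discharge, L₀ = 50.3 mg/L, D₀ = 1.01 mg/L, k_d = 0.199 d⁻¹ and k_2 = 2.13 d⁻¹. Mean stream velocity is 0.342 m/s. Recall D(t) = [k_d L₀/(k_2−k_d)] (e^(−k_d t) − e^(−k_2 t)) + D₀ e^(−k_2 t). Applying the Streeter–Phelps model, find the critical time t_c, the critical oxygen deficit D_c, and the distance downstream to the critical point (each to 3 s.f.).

t_c ≈ 1.12 d; D_c ≈ 3.76 mg/L; x_c ≈ 33.0 km

With k_2/k_d = 10.70 and 1 − D₀(k_2−k_d)/(k_d L₀) = 0.8052,
t_c = ln(10.70 × 0.8052) / (2.13 − 0.199) = ln(8.618) / 1.931 = 2.154/1.931 = 1.115 d.
D_c = (k_d/k_2) L₀ e^(−k_d t_c) = (0.199/2.13) × 50.3 × e^(−0.199×1.115) = 0.09343 × 50.3 × 0.8009 = 3.764 mg/L.
x_c = v t_c = 0.342 m/s × 1.115 d × 86400 s/d = 32960 m ≈ 33.0 km.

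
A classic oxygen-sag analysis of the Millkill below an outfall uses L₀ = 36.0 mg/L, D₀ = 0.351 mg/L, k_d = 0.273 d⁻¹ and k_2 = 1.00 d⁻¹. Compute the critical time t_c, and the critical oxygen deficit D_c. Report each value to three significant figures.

t_c ≈ 1.75 d; D_c ≈ 6.10 mg/L

t_c = [1/(k_2−k_d)] ln[(k_2/k_d)(1 − D₀(k_2−k_d)/(k_d L₀))]
= [1/(1.00−0.273)] ln[(1.00/0.273)(1 − 0.351×0.7270/(0.273×36.0))]
= (1/0.7270) ln[3.663 × 0.9740] = 1.376 × ln(3.568) = 1.376 × 1.272 = 1.750 d.
L(t_c) = L₀ e^(−k_d t_c) = 36.0 × 0.6202 = 22.33 mg/L, and at the critical point k_2 D_c = k_d L, so D_c = (0.273/1.00) × 22.33 = 6.096 mg/L.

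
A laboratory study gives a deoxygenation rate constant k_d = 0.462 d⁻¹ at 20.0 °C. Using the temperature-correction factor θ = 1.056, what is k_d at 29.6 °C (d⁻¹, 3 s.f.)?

k_d(T₂) = k_d(T₁) · θ^(T₂−T₁) = 0.462 × 1.056^(29.6−20.0)
= 0.462 × 1.056^9.60 = 0.462 × 1.687 = 0.7795 d⁻¹.

k_d ≈ 0.779 d⁻¹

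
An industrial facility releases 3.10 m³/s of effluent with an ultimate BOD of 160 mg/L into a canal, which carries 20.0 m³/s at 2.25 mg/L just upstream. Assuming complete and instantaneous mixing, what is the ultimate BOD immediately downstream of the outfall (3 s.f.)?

Flow-weighted mixing: C = (Q_r C_r + Q_w C_w)/(Q_r + Q_w)
= (20.0×2.25 + 3.10×160)/(20.0 + 3.10) = 541.0/23.10 = 23.42 mg/L.

23.4 mg/L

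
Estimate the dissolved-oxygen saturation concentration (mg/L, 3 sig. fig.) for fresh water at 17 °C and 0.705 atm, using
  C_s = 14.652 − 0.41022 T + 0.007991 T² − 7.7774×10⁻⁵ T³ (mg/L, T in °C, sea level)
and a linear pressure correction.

C_s ≈ 6.77 mg/L

At sea level: C_s = 14.652 − 0.41022×17 + 0.007991×17² − 7.7774×10⁻⁵×17³ = 9.606 mg/L.
Pressure correction: C_s' = 9.606 × 0.705 = 6.772 mg/L.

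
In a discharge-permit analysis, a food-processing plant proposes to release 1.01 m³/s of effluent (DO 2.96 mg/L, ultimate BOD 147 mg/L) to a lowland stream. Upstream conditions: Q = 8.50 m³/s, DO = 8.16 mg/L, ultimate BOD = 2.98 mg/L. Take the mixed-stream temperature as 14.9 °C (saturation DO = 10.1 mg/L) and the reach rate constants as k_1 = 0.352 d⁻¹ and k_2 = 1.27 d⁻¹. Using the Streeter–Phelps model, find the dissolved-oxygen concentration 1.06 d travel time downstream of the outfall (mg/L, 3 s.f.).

DO ≈ 6.45 mg/L

Mixed DO = (8.50×8.16 + 1.01×2.96)/(8.50+1.01) = 72.35/9.510 = 7.608 mg/L.
Mixed L₀ = (8.50×2.98 + 1.01×147)/(9.510) = 173.8/9.510 = 18.28 mg/L.
Initial deficit D₀ = C_s − DO₀ = 10.1 − 7.608 = 2.492 mg/L.
D(1.06) = [0.352×18.28/(1.27−0.352)](e^(−0.352×1.06) − e^(−1.27×1.06)) + 2.492 e^(−1.27×1.06)
= 7.008 × (0.6886 − 0.2602) + 2.492 × 0.2602 = 3.650 mg/L.
DO = 10.1 − 3.650 = 6.450 mg/L.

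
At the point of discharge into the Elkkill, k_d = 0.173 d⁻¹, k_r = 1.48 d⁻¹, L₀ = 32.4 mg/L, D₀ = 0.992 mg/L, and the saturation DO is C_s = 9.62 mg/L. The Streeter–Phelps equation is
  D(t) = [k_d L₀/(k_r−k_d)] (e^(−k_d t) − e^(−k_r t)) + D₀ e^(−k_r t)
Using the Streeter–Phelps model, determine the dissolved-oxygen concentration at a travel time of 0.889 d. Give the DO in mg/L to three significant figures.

k_d L₀/(k_r−k_d) = 0.173×32.4/(1.48−0.173) = 5.605/1.307 = 4.289 mg/L.
e^(−k_d t) = e^(−0.173×0.8890) = 0.8574; e^(−k_r t) = e^(−1.48×0.8890) = 0.2683.
D = 4.289 × (0.8574 − 0.2683) + 0.992 × 0.2683 = 2.527 + 0.2661 = 2.793 mg/L.
DO = C_s − D = 9.62 − 2.793 = 6.827 mg/L.

DO ≈ 6.83 mg/L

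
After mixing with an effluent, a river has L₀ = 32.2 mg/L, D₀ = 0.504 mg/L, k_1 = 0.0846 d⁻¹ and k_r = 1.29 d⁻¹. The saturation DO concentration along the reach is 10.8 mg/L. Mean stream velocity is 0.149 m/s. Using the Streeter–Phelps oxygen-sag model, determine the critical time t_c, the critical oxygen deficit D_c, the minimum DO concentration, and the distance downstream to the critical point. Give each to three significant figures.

t_c ≈ 2.05 d; D_c ≈ 1.78 mg/L; min DO ≈ 9.02 mg/L; x_c ≈ 26.4 km

At the critical point dD/dt = 0, so k_1 L₀ e^(−k_1 t) = k_r D. Substituting D(t) from the Streeter–Phelps equation and solving for t gives
t_c = ln[(k_r/k_1)(1 − D₀(k_r−k_1)/(k_1 L₀))] / (k_r−k_1).
Here k_r−k_1 = 1.205 d⁻¹ and 1 − D₀(k_r−k_1)/(k_1 L₀) = 1 − 0.504×1.205/(0.0846×32.2) = 0.7770, so
t_c = ln(15.25 × 0.7770) / 1.205 = 2.472 / 1.205 = 2.051 d.
L(t_c) = L₀ e^(−k_1 t_c) = 32.2 × 0.8407 = 27.07 mg/L, and at the critical point k_r D_c = k_1 L, so D_c = (0.0846/1.29) × 27.07 = 1.775 mg/L.
Minimum DO = C_s − D_c = 10.8 − 1.775 = 9.025 mg/L.
x_c = v t_c = 0.149 m/s × 2.051 d × 86400 s/d = 26400 m ≈ 26.4 km.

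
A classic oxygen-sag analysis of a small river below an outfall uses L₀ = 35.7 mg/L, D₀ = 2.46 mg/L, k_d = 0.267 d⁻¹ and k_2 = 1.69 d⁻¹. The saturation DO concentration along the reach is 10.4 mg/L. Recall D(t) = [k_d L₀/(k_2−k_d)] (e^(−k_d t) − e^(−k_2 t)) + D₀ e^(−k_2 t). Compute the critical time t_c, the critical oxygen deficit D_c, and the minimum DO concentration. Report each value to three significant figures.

t_c ≈ 0.975 d; D_c ≈ 4.35 mg/L; min DO ≈ 6.05 mg/L

t_c = [1/(k_2−k_d)] ln[(k_2/k_d)(1 − D₀(k_2−k_d)/(k_d L₀))]
= [1/(1.69−0.267)] ln[(1.69/0.267)(1 − 2.46×1.423/(0.267×35.7))]
= (1/1.423) ln[6.330 × 0.6328] = 0.7027 × ln(4.005) = 0.7027 × 1.388 = 0.9751 d.
D_c = (k_d/k_2) L₀ e^(−k_d t_c) = (0.267/1.69) × 35.7 × e^(−0.267×0.9751) = 0.1580 × 35.7 × 0.7708 = 4.347 mg/L.
Minimum DO = C_s − D_c = 10.4 − 4.347 = 6.053 mg/L.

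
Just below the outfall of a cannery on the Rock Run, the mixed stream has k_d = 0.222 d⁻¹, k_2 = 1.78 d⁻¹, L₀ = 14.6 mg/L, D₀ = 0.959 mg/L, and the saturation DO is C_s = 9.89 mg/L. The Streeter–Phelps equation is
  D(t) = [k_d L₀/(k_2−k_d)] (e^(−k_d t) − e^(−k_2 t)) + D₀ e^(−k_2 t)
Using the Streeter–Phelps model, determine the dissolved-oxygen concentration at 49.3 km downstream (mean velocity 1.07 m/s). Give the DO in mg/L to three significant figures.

DO ≈ 8.48 mg/L

Travel time t = x/v = 49.3 km / (1.07 m/s) = 49300 m / 1.07 m/s = 46070 s = 0.5333 d.
k_d L₀/(k_2−k_d) = 0.222×14.6/(1.78−0.222) = 3.241/1.558 = 2.080 mg/L.
e^(−k_d t) = e^(−0.222×0.5333) = 0.8884; e^(−k_2 t) = e^(−1.78×0.5333) = 0.3870.
D = 2.080 × (0.8884 − 0.3870) + 0.959 × 0.3870 = 1.043 + 0.3712 = 1.414 mg/L.
DO = C_s − D = 9.89 − 1.414 = 8.476 mg/L.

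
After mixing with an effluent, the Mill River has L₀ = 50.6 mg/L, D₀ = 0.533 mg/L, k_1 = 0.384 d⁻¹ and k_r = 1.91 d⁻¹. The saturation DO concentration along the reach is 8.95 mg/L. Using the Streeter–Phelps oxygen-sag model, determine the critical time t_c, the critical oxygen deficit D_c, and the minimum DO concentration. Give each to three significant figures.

At the critical point dD/dt = 0, so k_1 L₀ e^(−k_1 t) = k_r D. Substituting D(t) from the Streeter–Phelps equation and solving for t gives
t_c = ln[(k_r/k_1)(1 − D₀(k_r−k_1)/(k_1 L₀))] / (k_r−k_1).
Here k_r−k_1 = 1.526 d⁻¹ and 1 − D₀(k_r−k_1)/(k_1 L₀) = 1 − 0.533×1.526/(0.384×50.6) = 0.9581, so
t_c = ln(4.974 × 0.9581) / 1.526 = 1.561 / 1.526 = 1.023 d.
D_c = (k_1/k_r) L₀ e^(−k_1 t_c) = (0.384/1.91) × 50.6 × e^(−0.384×1.023) = 0.2010 × 50.6 × 0.6751 = 6.868 mg/L.
Minimum DO = C_s − D_c = 8.95 − 6.868 = 2.082 mg/L.

t_c ≈ 1.02 d; D_c ≈ 6.87 mg/L; min DO ≈ 2.08 mg/L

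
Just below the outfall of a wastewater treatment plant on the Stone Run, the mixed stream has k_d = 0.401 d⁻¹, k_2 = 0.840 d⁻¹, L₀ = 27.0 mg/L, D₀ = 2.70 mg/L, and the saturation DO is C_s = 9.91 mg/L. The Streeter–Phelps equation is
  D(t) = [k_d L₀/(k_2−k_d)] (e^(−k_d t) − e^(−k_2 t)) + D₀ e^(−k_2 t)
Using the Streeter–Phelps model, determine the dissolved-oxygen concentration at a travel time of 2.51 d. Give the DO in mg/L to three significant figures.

DO ≈ 3.56 mg/L

k_d L₀/(k_2−k_d) = 0.401×27.0/(0.840−0.401) = 10.83/0.4390 = 24.66 mg/L.
e^(−k_d t) = e^(−0.401×2.510) = 0.3655; e^(−k_2 t) = e^(−0.840×2.510) = 0.1214.
D = 24.66 × (0.3655 − 0.1214) + 2.70 × 0.1214 = 6.019 + 0.3279 = 6.347 mg/L.
DO = C_s − D = 9.91 − 6.347 = 3.563 mg/L.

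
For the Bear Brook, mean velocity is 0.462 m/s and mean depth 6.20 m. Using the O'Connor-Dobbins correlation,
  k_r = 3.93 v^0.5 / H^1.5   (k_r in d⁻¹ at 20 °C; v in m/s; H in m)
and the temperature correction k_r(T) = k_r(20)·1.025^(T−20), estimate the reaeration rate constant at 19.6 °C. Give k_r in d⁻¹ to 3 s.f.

k_r ≈ 0.171 d⁻¹

k_r(20) = 3.93 × 0.462^0.5 / 6.20^1.5 = 3.93 × 0.6797 / 15.44 = 0.1730 d⁻¹.
k_r(19.6) = 0.1730 × 1.025^(19.6−20) = 0.1730 × 0.9902 = 0.1713 d⁻¹.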